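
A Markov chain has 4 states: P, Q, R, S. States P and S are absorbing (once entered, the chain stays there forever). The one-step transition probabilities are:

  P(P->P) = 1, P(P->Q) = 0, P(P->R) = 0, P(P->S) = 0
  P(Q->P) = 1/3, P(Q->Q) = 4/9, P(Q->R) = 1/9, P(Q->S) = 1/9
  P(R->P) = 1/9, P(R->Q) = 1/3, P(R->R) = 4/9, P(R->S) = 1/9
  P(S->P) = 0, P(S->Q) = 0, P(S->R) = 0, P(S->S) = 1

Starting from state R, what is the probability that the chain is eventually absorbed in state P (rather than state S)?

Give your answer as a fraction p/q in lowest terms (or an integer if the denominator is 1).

Let a_i = P(absorbed in P | start in state i).
Boundary conditions: a_P = 1, a_S = 0.
For each transient state i, a_i = sum_j P(i->j) * a_j:
  a_Q = 1/3*a_P + 4/9*a_Q + 1/9*a_R + 1/9*a_S
  a_R = 1/9*a_P + 1/3*a_Q + 4/9*a_R + 1/9*a_S

Substituting a_P = 1 and a_S = 0, rearrange to (I - Q) a = r where r[i] = P(i -> P):
  [5/9, -1/9] . (a_Q, a_R) = 1/3
  [-1/3, 5/9] . (a_Q, a_R) = 1/9

Solving yields:
  a_Q = 8/11
  a_R = 7/11

Starting state is R, so the absorption probability is a_R = 7/11.

Answer: 7/11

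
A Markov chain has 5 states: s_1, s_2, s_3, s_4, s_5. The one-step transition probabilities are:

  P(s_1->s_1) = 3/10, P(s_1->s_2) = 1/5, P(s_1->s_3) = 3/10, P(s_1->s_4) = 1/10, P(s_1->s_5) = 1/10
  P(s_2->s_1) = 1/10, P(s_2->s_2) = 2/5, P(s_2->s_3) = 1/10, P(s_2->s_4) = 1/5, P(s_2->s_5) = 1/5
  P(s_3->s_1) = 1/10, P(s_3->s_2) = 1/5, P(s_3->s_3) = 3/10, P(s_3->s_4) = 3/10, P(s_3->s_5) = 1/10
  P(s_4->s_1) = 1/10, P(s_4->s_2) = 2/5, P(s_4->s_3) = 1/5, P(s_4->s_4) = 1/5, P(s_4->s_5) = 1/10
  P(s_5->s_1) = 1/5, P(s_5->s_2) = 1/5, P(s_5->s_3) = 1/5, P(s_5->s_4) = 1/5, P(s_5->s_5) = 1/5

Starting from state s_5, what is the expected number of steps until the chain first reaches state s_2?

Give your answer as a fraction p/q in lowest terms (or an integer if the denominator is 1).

Answer: 29/7

Derivation:
Let h_i = expected steps to first reach s_2 from state i.
Boundary: h_s_2 = 0.
First-step equations for the other states:
  h_s_1 = 1 + 3/10*h_s_1 + 1/5*h_s_2 + 3/10*h_s_3 + 1/10*h_s_4 + 1/10*h_s_5
  h_s_3 = 1 + 1/10*h_s_1 + 1/5*h_s_2 + 3/10*h_s_3 + 3/10*h_s_4 + 1/10*h_s_5
  h_s_4 = 1 + 1/10*h_s_1 + 2/5*h_s_2 + 1/5*h_s_3 + 1/5*h_s_4 + 1/10*h_s_5
  h_s_5 = 1 + 1/5*h_s_1 + 1/5*h_s_2 + 1/5*h_s_3 + 1/5*h_s_4 + 1/5*h_s_5

Substituting h_s_2 = 0 and rearranging gives the linear system (I - Q) h = 1:
  [7/10, -3/10, -1/10, -1/10] . (h_s_1, h_s_3, h_s_4, h_s_5) = 1
  [-1/10, 7/10, -3/10, -1/10] . (h_s_1, h_s_3, h_s_4, h_s_5) = 1
  [-1/10, -1/5, 4/5, -1/10] . (h_s_1, h_s_3, h_s_4, h_s_5) = 1
  [-1/5, -1/5, -1/5, 4/5] . (h_s_1, h_s_3, h_s_4, h_s_5) = 1

Solving yields:
  h_s_1 = 207/49
  h_s_3 = 198/49
  h_s_4 = 162/49
  h_s_5 = 29/7

Starting state is s_5, so the expected hitting time is h_s_5 = 29/7.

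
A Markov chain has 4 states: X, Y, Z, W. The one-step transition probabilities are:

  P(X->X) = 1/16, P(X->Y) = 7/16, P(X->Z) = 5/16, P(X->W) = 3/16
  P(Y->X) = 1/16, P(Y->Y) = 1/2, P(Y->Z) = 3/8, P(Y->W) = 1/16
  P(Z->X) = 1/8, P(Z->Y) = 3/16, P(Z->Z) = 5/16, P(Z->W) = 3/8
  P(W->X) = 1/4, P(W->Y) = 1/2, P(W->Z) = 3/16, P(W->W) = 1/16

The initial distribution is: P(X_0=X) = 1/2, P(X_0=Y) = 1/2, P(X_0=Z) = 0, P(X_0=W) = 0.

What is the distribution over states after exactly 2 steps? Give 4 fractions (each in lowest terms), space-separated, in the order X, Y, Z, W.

Propagating the distribution step by step (d_{t+1} = d_t * P):
d_0 = (X=1/2, Y=1/2, Z=0, W=0)
  d_1[X] = 1/2*1/16 + 1/2*1/16 + 0*1/8 + 0*1/4 = 1/16
  d_1[Y] = 1/2*7/16 + 1/2*1/2 + 0*3/16 + 0*1/2 = 15/32
  d_1[Z] = 1/2*5/16 + 1/2*3/8 + 0*5/16 + 0*3/16 = 11/32
  d_1[W] = 1/2*3/16 + 1/2*1/16 + 0*3/8 + 0*1/16 = 1/8
d_1 = (X=1/16, Y=15/32, Z=11/32, W=1/8)
  d_2[X] = 1/16*1/16 + 15/32*1/16 + 11/32*1/8 + 1/8*1/4 = 55/512
  d_2[Y] = 1/16*7/16 + 15/32*1/2 + 11/32*3/16 + 1/8*1/2 = 199/512
  d_2[Z] = 1/16*5/16 + 15/32*3/8 + 11/32*5/16 + 1/8*3/16 = 167/512
  d_2[W] = 1/16*3/16 + 15/32*1/16 + 11/32*3/8 + 1/8*1/16 = 91/512
d_2 = (X=55/512, Y=199/512, Z=167/512, W=91/512)

Answer: 55/512 199/512 167/512 91/512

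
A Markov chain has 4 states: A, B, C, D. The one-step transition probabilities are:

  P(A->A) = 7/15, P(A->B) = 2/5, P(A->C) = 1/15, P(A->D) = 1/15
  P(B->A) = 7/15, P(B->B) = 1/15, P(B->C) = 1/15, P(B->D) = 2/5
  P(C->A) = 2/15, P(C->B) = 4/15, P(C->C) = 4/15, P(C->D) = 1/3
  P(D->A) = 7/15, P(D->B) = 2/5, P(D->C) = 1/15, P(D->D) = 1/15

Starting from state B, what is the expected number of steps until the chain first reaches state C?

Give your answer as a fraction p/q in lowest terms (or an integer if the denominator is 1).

Let h_i = expected steps to first reach C from state i.
Boundary: h_C = 0.
First-step equations for the other states:
  h_A = 1 + 7/15*h_A + 2/5*h_B + 1/15*h_C + 1/15*h_D
  h_B = 1 + 7/15*h_A + 1/15*h_B + 1/15*h_C + 2/5*h_D
  h_D = 1 + 7/15*h_A + 2/5*h_B + 1/15*h_C + 1/15*h_D

Substituting h_C = 0 and rearranging gives the linear system (I - Q) h = 1:
  [8/15, -2/5, -1/15] . (h_A, h_B, h_D) = 1
  [-7/15, 14/15, -2/5] . (h_A, h_B, h_D) = 1
  [-7/15, -2/5, 14/15] . (h_A, h_B, h_D) = 1

Solving yields:
  h_A = 15
  h_B = 15
  h_D = 15

Starting state is B, so the expected hitting time is h_B = 15.

Answer: 15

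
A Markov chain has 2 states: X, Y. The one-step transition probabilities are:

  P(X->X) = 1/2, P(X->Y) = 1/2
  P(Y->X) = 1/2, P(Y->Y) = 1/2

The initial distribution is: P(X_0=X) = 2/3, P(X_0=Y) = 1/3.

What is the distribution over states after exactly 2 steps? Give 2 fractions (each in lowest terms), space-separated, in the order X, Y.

Propagating the distribution step by step (d_{t+1} = d_t * P):
d_0 = (X=2/3, Y=1/3)
  d_1[X] = 2/3*1/2 + 1/3*1/2 = 1/2
  d_1[Y] = 2/3*1/2 + 1/3*1/2 = 1/2
d_1 = (X=1/2, Y=1/2)
  d_2[X] = 1/2*1/2 + 1/2*1/2 = 1/2
  d_2[Y] = 1/2*1/2 + 1/2*1/2 = 1/2
d_2 = (X=1/2, Y=1/2)

Answer: 1/2 1/2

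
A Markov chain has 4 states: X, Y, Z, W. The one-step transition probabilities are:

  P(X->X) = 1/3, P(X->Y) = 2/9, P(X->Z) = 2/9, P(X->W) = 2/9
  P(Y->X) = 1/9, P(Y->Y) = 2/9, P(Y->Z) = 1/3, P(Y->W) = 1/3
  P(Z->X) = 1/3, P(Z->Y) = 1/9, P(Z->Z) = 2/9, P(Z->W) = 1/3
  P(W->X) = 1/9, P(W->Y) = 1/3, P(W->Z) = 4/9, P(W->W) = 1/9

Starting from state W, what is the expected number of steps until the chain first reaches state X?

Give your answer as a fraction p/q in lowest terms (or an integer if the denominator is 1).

Let h_i = expected steps to first reach X from state i.
Boundary: h_X = 0.
First-step equations for the other states:
  h_Y = 1 + 1/9*h_X + 2/9*h_Y + 1/3*h_Z + 1/3*h_W
  h_Z = 1 + 1/3*h_X + 1/9*h_Y + 2/9*h_Z + 1/3*h_W
  h_W = 1 + 1/9*h_X + 1/3*h_Y + 4/9*h_Z + 1/9*h_W

Substituting h_X = 0 and rearranging gives the linear system (I - Q) h = 1:
  [7/9, -1/3, -1/3] . (h_Y, h_Z, h_W) = 1
  [-1/9, 7/9, -1/3] . (h_Y, h_Z, h_W) = 1
  [-1/3, -4/9, 8/9] . (h_Y, h_Z, h_W) = 1

Solving yields:
  h_Y = 495/91
  h_Z = 396/91
  h_W = 486/91

Starting state is W, so the expected hitting time is h_W = 486/91.

Answer: 486/91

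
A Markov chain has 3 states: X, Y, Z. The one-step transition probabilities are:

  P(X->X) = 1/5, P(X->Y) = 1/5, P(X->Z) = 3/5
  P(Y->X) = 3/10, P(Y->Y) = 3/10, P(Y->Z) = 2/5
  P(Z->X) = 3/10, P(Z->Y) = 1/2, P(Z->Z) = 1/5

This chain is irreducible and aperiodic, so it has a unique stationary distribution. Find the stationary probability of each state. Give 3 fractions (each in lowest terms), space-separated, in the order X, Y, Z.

The stationary distribution satisfies pi = pi * P, i.e.:
  pi_X = 1/5*pi_X + 3/10*pi_Y + 3/10*pi_Z
  pi_Y = 1/5*pi_X + 3/10*pi_Y + 1/2*pi_Z
  pi_Z = 3/5*pi_X + 2/5*pi_Y + 1/5*pi_Z
with normalization: pi_X + pi_Y + pi_Z = 1.

Using the first 2 balance equations plus normalization, the linear system A*pi = b is:
  [-4/5, 3/10, 3/10] . pi = 0
  [1/5, -7/10, 1/2] . pi = 0
  [1, 1, 1] . pi = 1

Solving yields:
  pi_X = 3/11
  pi_Y = 23/66
  pi_Z = 25/66

Verification (pi * P):
  3/11*1/5 + 23/66*3/10 + 25/66*3/10 = 3/11 = pi_X  (ok)
  3/11*1/5 + 23/66*3/10 + 25/66*1/2 = 23/66 = pi_Y  (ok)
  3/11*3/5 + 23/66*2/5 + 25/66*1/5 = 25/66 = pi_Z  (ok)

Answer: 3/11 23/66 25/66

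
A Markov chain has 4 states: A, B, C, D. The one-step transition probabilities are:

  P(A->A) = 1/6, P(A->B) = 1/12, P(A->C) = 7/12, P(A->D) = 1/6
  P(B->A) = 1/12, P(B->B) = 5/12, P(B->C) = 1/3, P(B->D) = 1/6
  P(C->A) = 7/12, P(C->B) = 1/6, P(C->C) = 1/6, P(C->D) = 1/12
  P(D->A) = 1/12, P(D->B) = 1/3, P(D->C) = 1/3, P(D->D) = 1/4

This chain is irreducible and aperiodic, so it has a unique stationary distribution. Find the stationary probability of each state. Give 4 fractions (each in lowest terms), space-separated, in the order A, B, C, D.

The stationary distribution satisfies pi = pi * P, i.e.:
  pi_A = 1/6*pi_A + 1/12*pi_B + 7/12*pi_C + 1/12*pi_D
  pi_B = 1/12*pi_A + 5/12*pi_B + 1/6*pi_C + 1/3*pi_D
  pi_C = 7/12*pi_A + 1/3*pi_B + 1/6*pi_C + 1/3*pi_D
  pi_D = 1/6*pi_A + 1/6*pi_B + 1/12*pi_C + 1/4*pi_D
with normalization: pi_A + pi_B + pi_C + pi_D = 1.

Using the first 3 balance equations plus normalization, the linear system A*pi = b is:
  [-5/6, 1/12, 7/12, 1/12] . pi = 0
  [1/12, -7/12, 1/6, 1/3] . pi = 0
  [7/12, 1/3, -5/6, 1/3] . pi = 0
  [1, 1, 1, 1] . pi = 1

Solving yields:
  pi_A = 19/68
  pi_B = 42/187
  pi_C = 47/136
  pi_D = 225/1496

Verification (pi * P):
  19/68*1/6 + 42/187*1/12 + 47/136*7/12 + 225/1496*1/12 = 19/68 = pi_A  (ok)
  19/68*1/12 + 42/187*5/12 + 47/136*1/6 + 225/1496*1/3 = 42/187 = pi_B  (ok)
  19/68*7/12 + 42/187*1/3 + 47/136*1/6 + 225/1496*1/3 = 47/136 = pi_C  (ok)
  19/68*1/6 + 42/187*1/6 + 47/136*1/12 + 225/1496*1/4 = 225/1496 = pi_D  (ok)

Answer: 19/68 42/187 47/136 225/1496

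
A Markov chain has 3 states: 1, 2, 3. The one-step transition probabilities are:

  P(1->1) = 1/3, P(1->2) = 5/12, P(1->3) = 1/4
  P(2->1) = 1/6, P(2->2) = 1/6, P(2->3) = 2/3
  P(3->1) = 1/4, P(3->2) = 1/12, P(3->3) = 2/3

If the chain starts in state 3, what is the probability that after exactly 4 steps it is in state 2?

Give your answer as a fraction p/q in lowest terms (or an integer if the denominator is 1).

Computing P^4 by repeated multiplication:
P^1 =
  1: [1/3, 5/12, 1/4]
  2: [1/6, 1/6, 2/3]
  3: [1/4, 1/12, 2/3]
P^2 =
  1: [35/144, 11/48, 19/36]
  2: [1/4, 11/72, 43/72]
  3: [19/72, 25/144, 9/16]
P^3 =
  1: [217/864, 317/1728, 977/1728]
  2: [223/864, 155/864, 9/16]
  3: [445/1728, 107/576, 481/864]
P^4 =
  1: [589/2304, 3781/20736, 5827/10368]
  2: [665/2592, 637/3456, 5797/10368]
  3: [1327/5184, 3829/20736, 11599/20736]

(P^4)[3 -> 2] = 3829/20736

Answer: 3829/20736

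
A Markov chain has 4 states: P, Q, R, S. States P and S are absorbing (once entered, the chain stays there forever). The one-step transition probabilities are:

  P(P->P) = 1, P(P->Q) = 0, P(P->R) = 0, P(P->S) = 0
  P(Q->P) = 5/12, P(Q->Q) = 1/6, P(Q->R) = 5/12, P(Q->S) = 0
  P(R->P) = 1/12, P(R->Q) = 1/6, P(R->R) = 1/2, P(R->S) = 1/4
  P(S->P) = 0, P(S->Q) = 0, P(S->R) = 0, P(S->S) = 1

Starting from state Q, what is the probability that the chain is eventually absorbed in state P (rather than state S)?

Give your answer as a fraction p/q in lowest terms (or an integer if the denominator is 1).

Answer: 7/10

Derivation:
Let a_i = P(absorbed in P | start in state i).
Boundary conditions: a_P = 1, a_S = 0.
For each transient state i, a_i = sum_j P(i->j) * a_j:
  a_Q = 5/12*a_P + 1/6*a_Q + 5/12*a_R + 0*a_S
  a_R = 1/12*a_P + 1/6*a_Q + 1/2*a_R + 1/4*a_S

Substituting a_P = 1 and a_S = 0, rearrange to (I - Q) a = r where r[i] = P(i -> P):
  [5/6, -5/12] . (a_Q, a_R) = 5/12
  [-1/6, 1/2] . (a_Q, a_R) = 1/12

Solving yields:
  a_Q = 7/10
  a_R = 2/5

Starting state is Q, so the absorption probability is a_Q = 7/10.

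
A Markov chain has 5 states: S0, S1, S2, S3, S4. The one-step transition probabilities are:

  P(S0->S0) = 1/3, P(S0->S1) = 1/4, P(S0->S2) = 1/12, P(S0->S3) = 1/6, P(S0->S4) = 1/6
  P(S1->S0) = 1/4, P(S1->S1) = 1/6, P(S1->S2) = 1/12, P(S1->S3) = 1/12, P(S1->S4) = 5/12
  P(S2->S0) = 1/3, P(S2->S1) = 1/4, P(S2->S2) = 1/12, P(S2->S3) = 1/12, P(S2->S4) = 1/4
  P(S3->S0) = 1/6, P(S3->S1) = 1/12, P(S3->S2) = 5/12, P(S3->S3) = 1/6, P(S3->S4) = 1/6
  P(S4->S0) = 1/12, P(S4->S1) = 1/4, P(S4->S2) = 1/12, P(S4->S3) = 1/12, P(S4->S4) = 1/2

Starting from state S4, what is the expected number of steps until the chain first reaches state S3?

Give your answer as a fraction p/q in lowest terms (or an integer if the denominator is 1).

Answer: 5616/557

Derivation:
Let h_i = expected steps to first reach S3 from state i.
Boundary: h_S3 = 0.
First-step equations for the other states:
  h_S0 = 1 + 1/3*h_S0 + 1/4*h_S1 + 1/12*h_S2 + 1/6*h_S3 + 1/6*h_S4
  h_S1 = 1 + 1/4*h_S0 + 1/6*h_S1 + 1/12*h_S2 + 1/12*h_S3 + 5/12*h_S4
  h_S2 = 1 + 1/3*h_S0 + 1/4*h_S1 + 1/12*h_S2 + 1/12*h_S3 + 1/4*h_S4
  h_S4 = 1 + 1/12*h_S0 + 1/4*h_S1 + 1/12*h_S2 + 1/12*h_S3 + 1/2*h_S4

Substituting h_S3 = 0 and rearranging gives the linear system (I - Q) h = 1:
  [2/3, -1/4, -1/12, -1/6] . (h_S0, h_S1, h_S2, h_S4) = 1
  [-1/4, 5/6, -1/12, -5/12] . (h_S0, h_S1, h_S2, h_S4) = 1
  [-1/3, -1/4, 11/12, -1/4] . (h_S0, h_S1, h_S2, h_S4) = 1
  [-1/12, -1/4, -1/12, 1/2] . (h_S0, h_S1, h_S2, h_S4) = 1

Solving yields:
  h_S0 = 4992/557
  h_S1 = 5520/557
  h_S2 = 5460/557
  h_S4 = 5616/557

Starting state is S4, so the expected hitting time is h_S4 = 5616/557.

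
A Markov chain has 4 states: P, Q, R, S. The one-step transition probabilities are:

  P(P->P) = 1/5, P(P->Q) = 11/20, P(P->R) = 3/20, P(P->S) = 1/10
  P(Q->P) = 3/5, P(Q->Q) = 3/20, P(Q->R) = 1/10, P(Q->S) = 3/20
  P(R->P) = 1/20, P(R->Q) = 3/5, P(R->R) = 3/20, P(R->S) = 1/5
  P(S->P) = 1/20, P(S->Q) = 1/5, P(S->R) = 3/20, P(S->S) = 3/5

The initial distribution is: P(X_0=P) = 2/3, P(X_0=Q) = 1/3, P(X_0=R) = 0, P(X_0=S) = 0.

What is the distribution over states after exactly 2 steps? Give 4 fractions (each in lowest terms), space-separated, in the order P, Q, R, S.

Propagating the distribution step by step (d_{t+1} = d_t * P):
d_0 = (P=2/3, Q=1/3, R=0, S=0)
  d_1[P] = 2/3*1/5 + 1/3*3/5 + 0*1/20 + 0*1/20 = 1/3
  d_1[Q] = 2/3*11/20 + 1/3*3/20 + 0*3/5 + 0*1/5 = 5/12
  d_1[R] = 2/3*3/20 + 1/3*1/10 + 0*3/20 + 0*3/20 = 2/15
  d_1[S] = 2/3*1/10 + 1/3*3/20 + 0*1/5 + 0*3/5 = 7/60
d_1 = (P=1/3, Q=5/12, R=2/15, S=7/60)
  d_2[P] = 1/3*1/5 + 5/12*3/5 + 2/15*1/20 + 7/60*1/20 = 79/240
  d_2[Q] = 1/3*11/20 + 5/12*3/20 + 2/15*3/5 + 7/60*1/5 = 419/1200
  d_2[R] = 1/3*3/20 + 5/12*1/10 + 2/15*3/20 + 7/60*3/20 = 31/240
  d_2[S] = 1/3*1/10 + 5/12*3/20 + 2/15*1/5 + 7/60*3/5 = 77/400
d_2 = (P=79/240, Q=419/1200, R=31/240, S=77/400)

Answer: 79/240 419/1200 31/240 77/400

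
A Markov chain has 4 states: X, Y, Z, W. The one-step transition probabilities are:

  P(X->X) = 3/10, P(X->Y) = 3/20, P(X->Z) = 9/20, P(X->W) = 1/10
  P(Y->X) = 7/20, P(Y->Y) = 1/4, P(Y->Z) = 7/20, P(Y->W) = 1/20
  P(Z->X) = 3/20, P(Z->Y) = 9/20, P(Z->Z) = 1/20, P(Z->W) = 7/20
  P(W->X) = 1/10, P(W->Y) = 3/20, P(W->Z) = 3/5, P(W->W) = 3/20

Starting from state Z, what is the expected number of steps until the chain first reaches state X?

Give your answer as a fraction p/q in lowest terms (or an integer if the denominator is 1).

Answer: 1800/367

Derivation:
Let h_i = expected steps to first reach X from state i.
Boundary: h_X = 0.
First-step equations for the other states:
  h_Y = 1 + 7/20*h_X + 1/4*h_Y + 7/20*h_Z + 1/20*h_W
  h_Z = 1 + 3/20*h_X + 9/20*h_Y + 1/20*h_Z + 7/20*h_W
  h_W = 1 + 1/10*h_X + 3/20*h_Y + 3/5*h_Z + 3/20*h_W

Substituting h_X = 0 and rearranging gives the linear system (I - Q) h = 1:
  [3/4, -7/20, -1/20] . (h_Y, h_Z, h_W) = 1
  [-9/20, 19/20, -7/20] . (h_Y, h_Z, h_W) = 1
  [-3/20, -3/5, 17/20] . (h_Y, h_Z, h_W) = 1

Solving yields:
  h_Y = 1460/367
  h_Z = 1800/367
  h_W = 1960/367

Starting state is Z, so the expected hitting time is h_Z = 1800/367.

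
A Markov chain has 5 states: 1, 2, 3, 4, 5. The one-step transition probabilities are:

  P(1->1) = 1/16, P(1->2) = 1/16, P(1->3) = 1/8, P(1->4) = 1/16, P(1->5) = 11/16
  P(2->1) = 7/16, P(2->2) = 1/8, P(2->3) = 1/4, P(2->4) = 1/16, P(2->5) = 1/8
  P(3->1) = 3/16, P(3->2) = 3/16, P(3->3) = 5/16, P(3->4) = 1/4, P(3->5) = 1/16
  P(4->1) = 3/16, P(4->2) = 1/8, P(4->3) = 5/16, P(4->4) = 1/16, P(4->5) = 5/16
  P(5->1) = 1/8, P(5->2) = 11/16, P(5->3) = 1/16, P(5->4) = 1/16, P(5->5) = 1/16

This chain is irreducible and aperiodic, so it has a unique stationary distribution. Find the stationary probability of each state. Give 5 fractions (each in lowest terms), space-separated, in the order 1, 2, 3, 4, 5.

The stationary distribution satisfies pi = pi * P, i.e.:
  pi_1 = 1/16*pi_1 + 7/16*pi_2 + 3/16*pi_3 + 3/16*pi_4 + 1/8*pi_5
  pi_2 = 1/16*pi_1 + 1/8*pi_2 + 3/16*pi_3 + 1/8*pi_4 + 11/16*pi_5
  pi_3 = 1/8*pi_1 + 1/4*pi_2 + 5/16*pi_3 + 5/16*pi_4 + 1/16*pi_5
  pi_4 = 1/16*pi_1 + 1/16*pi_2 + 1/4*pi_3 + 1/16*pi_4 + 1/16*pi_5
  pi_5 = 11/16*pi_1 + 1/8*pi_2 + 1/16*pi_3 + 5/16*pi_4 + 1/16*pi_5
with normalization: pi_1 + pi_2 + pi_3 + pi_4 + pi_5 = 1.

Using the first 4 balance equations plus normalization, the linear system A*pi = b is:
  [-15/16, 7/16, 3/16, 3/16, 1/8] . pi = 0
  [1/16, -7/8, 3/16, 1/8, 11/16] . pi = 0
  [1/8, 1/4, -11/16, 5/16, 1/16] . pi = 0
  [1/16, 1/16, 1/4, -15/16, 1/16] . pi = 0
  [1, 1, 1, 1, 1] . pi = 1

Solving yields:
  pi_1 = 2206/10475
  pi_2 = 8059/31425
  pi_3 = 6229/31425
  pi_4 = 1044/10475
  pi_5 = 7387/31425

Verification (pi * P):
  2206/10475*1/16 + 8059/31425*7/16 + 6229/31425*3/16 + 1044/10475*3/16 + 7387/31425*1/8 = 2206/10475 = pi_1  (ok)
  2206/10475*1/16 + 8059/31425*1/8 + 6229/31425*3/16 + 1044/10475*1/8 + 7387/31425*11/16 = 8059/31425 = pi_2  (ok)
  2206/10475*1/8 + 8059/31425*1/4 + 6229/31425*5/16 + 1044/10475*5/16 + 7387/31425*1/16 = 6229/31425 = pi_3  (ok)
  2206/10475*1/16 + 8059/31425*1/16 + 6229/31425*1/4 + 1044/10475*1/16 + 7387/31425*1/16 = 1044/10475 = pi_4  (ok)
  2206/10475*11/16 + 8059/31425*1/8 + 6229/31425*1/16 + 1044/10475*5/16 + 7387/31425*1/16 = 7387/31425 = pi_5  (ok)

Answer: 2206/10475 8059/31425 6229/31425 1044/10475 7387/31425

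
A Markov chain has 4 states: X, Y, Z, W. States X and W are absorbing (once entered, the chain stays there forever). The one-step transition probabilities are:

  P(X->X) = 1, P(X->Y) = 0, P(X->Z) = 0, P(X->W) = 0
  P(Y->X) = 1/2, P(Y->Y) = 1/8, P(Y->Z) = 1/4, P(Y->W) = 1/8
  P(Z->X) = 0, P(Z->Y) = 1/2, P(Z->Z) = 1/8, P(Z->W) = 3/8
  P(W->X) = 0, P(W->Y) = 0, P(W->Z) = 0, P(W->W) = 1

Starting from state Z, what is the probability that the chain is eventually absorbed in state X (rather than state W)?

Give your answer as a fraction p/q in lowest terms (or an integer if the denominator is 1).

Let a_i = P(absorbed in X | start in state i).
Boundary conditions: a_X = 1, a_W = 0.
For each transient state i, a_i = sum_j P(i->j) * a_j:
  a_Y = 1/2*a_X + 1/8*a_Y + 1/4*a_Z + 1/8*a_W
  a_Z = 0*a_X + 1/2*a_Y + 1/8*a_Z + 3/8*a_W

Substituting a_X = 1 and a_W = 0, rearrange to (I - Q) a = r where r[i] = P(i -> X):
  [7/8, -1/4] . (a_Y, a_Z) = 1/2
  [-1/2, 7/8] . (a_Y, a_Z) = 0

Solving yields:
  a_Y = 28/41
  a_Z = 16/41

Starting state is Z, so the absorption probability is a_Z = 16/41.

Answer: 16/41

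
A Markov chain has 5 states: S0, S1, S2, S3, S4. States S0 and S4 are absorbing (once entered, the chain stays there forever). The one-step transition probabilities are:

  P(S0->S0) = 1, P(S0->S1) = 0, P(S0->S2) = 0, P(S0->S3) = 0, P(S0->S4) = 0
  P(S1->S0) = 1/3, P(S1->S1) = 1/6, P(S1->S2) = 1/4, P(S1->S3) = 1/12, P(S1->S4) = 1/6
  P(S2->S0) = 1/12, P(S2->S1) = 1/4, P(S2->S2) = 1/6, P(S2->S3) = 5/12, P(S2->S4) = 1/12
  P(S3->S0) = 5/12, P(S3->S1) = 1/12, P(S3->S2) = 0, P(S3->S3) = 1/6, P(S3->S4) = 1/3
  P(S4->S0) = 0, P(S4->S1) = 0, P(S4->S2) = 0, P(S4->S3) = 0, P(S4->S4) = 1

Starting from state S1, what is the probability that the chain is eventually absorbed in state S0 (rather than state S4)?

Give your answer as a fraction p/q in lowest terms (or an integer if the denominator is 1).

Answer: 37/59

Derivation:
Let a_i = P(absorbed in S0 | start in state i).
Boundary conditions: a_S0 = 1, a_S4 = 0.
For each transient state i, a_i = sum_j P(i->j) * a_j:
  a_S1 = 1/3*a_S0 + 1/6*a_S1 + 1/4*a_S2 + 1/12*a_S3 + 1/6*a_S4
  a_S2 = 1/12*a_S0 + 1/4*a_S1 + 1/6*a_S2 + 5/12*a_S3 + 1/12*a_S4
  a_S3 = 5/12*a_S0 + 1/12*a_S1 + 0*a_S2 + 1/6*a_S3 + 1/3*a_S4

Substituting a_S0 = 1 and a_S4 = 0, rearrange to (I - Q) a = r where r[i] = P(i -> S0):
  [5/6, -1/4, -1/12] . (a_S1, a_S2, a_S3) = 1/3
  [-1/4, 5/6, -5/12] . (a_S1, a_S2, a_S3) = 1/12
  [-1/12, 0, 5/6] . (a_S1, a_S2, a_S3) = 5/12

Solving yields:
  a_S1 = 37/59
  a_S2 = 168/295
  a_S3 = 166/295

Starting state is S1, so the absorption probability is a_S1 = 37/59.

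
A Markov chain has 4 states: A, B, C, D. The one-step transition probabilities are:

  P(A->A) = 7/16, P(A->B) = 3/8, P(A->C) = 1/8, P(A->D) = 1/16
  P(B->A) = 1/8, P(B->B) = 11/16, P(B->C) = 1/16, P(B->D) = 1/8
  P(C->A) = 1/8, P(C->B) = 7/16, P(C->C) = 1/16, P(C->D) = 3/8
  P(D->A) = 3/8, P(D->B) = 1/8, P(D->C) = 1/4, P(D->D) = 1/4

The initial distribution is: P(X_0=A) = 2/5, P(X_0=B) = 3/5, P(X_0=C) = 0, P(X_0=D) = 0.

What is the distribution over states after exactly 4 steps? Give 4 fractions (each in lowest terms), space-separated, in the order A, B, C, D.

Propagating the distribution step by step (d_{t+1} = d_t * P):
d_0 = (A=2/5, B=3/5, C=0, D=0)
  d_1[A] = 2/5*7/16 + 3/5*1/8 + 0*1/8 + 0*3/8 = 1/4
  d_1[B] = 2/5*3/8 + 3/5*11/16 + 0*7/16 + 0*1/8 = 9/16
  d_1[C] = 2/5*1/8 + 3/5*1/16 + 0*1/16 + 0*1/4 = 7/80
  d_1[D] = 2/5*1/16 + 3/5*1/8 + 0*3/8 + 0*1/4 = 1/10
d_1 = (A=1/4, B=9/16, C=7/80, D=1/10)
  d_2[A] = 1/4*7/16 + 9/16*1/8 + 7/80*1/8 + 1/10*3/8 = 73/320
  d_2[B] = 1/4*3/8 + 9/16*11/16 + 7/80*7/16 + 1/10*1/8 = 17/32
  d_2[C] = 1/4*1/8 + 9/16*1/16 + 7/80*1/16 + 1/10*1/4 = 31/320
  d_2[D] = 1/4*1/16 + 9/16*1/8 + 7/80*3/8 + 1/10*1/4 = 23/160
d_2 = (A=73/320, B=17/32, C=31/320, D=23/160)
  d_3[A] = 73/320*7/16 + 17/32*1/8 + 31/320*1/8 + 23/160*3/8 = 1189/5120
  d_3[B] = 73/320*3/8 + 17/32*11/16 + 31/320*7/16 + 23/160*1/8 = 2617/5120
  d_3[C] = 73/320*1/8 + 17/32*1/16 + 31/320*1/16 + 23/160*1/4 = 531/5120
  d_3[D] = 73/320*1/16 + 17/32*1/8 + 31/320*3/8 + 23/160*1/4 = 783/5120
d_3 = (A=1189/5120, B=2617/5120, C=531/5120, D=783/5120)
  d_4[A] = 1189/5120*7/16 + 2617/5120*1/8 + 531/5120*1/8 + 783/5120*3/8 = 19317/81920
  d_4[B] = 1189/5120*3/8 + 2617/5120*11/16 + 531/5120*7/16 + 783/5120*1/8 = 10301/20480
  d_4[C] = 1189/5120*1/8 + 2617/5120*1/16 + 531/5120*1/16 + 783/5120*1/4 = 4329/40960
  d_4[D] = 1189/5120*1/16 + 2617/5120*1/8 + 531/5120*3/8 + 783/5120*1/4 = 12741/81920
d_4 = (A=19317/81920, B=10301/20480, C=4329/40960, D=12741/81920)

Answer: 19317/81920 10301/20480 4329/40960 12741/81920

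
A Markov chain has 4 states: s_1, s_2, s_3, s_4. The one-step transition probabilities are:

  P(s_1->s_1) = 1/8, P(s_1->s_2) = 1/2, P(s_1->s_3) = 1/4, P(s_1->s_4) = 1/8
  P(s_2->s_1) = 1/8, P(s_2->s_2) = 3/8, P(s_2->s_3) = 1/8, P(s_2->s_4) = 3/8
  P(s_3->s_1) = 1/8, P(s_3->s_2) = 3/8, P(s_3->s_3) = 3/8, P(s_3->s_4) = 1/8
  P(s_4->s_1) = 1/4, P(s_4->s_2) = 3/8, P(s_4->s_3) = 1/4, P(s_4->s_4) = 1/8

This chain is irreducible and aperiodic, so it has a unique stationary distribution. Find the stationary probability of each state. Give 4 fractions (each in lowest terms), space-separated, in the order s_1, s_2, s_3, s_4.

The stationary distribution satisfies pi = pi * P, i.e.:
  pi_s_1 = 1/8*pi_s_1 + 1/8*pi_s_2 + 1/8*pi_s_3 + 1/4*pi_s_4
  pi_s_2 = 1/2*pi_s_1 + 3/8*pi_s_2 + 3/8*pi_s_3 + 3/8*pi_s_4
  pi_s_3 = 1/4*pi_s_1 + 1/8*pi_s_2 + 3/8*pi_s_3 + 1/4*pi_s_4
  pi_s_4 = 1/8*pi_s_1 + 3/8*pi_s_2 + 1/8*pi_s_3 + 1/8*pi_s_4
with normalization: pi_s_1 + pi_s_2 + pi_s_3 + pi_s_4 = 1.

Using the first 3 balance equations plus normalization, the linear system A*pi = b is:
  [-7/8, 1/8, 1/8, 1/4] . pi = 0
  [1/2, -5/8, 3/8, 3/8] . pi = 0
  [1/4, 1/8, -5/8, 1/4] . pi = 0
  [1, 1, 1, 1] . pi = 1

Solving yields:
  pi_s_1 = 13/85
  pi_s_2 = 67/170
  pi_s_3 = 39/170
  pi_s_4 = 19/85

Verification (pi * P):
  13/85*1/8 + 67/170*1/8 + 39/170*1/8 + 19/85*1/4 = 13/85 = pi_s_1  (ok)
  13/85*1/2 + 67/170*3/8 + 39/170*3/8 + 19/85*3/8 = 67/170 = pi_s_2  (ok)
  13/85*1/4 + 67/170*1/8 + 39/170*3/8 + 19/85*1/4 = 39/170 = pi_s_3  (ok)
  13/85*1/8 + 67/170*3/8 + 39/170*1/8 + 19/85*1/8 = 19/85 = pi_s_4  (ok)

Answer: 13/85 67/170 39/170 19/85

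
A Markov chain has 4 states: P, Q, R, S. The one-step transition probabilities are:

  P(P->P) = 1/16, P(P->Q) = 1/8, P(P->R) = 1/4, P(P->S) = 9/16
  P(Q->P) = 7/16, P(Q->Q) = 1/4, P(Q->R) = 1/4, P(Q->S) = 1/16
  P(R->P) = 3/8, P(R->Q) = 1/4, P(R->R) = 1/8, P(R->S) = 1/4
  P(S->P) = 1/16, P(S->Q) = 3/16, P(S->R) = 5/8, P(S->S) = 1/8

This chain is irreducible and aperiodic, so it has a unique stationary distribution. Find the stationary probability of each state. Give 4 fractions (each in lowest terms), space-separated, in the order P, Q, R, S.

Answer: 253/1076 661/3228 165/538 409/1614

Derivation:
The stationary distribution satisfies pi = pi * P, i.e.:
  pi_P = 1/16*pi_P + 7/16*pi_Q + 3/8*pi_R + 1/16*pi_S
  pi_Q = 1/8*pi_P + 1/4*pi_Q + 1/4*pi_R + 3/16*pi_S
  pi_R = 1/4*pi_P + 1/4*pi_Q + 1/8*pi_R + 5/8*pi_S
  pi_S = 9/16*pi_P + 1/16*pi_Q + 1/4*pi_R + 1/8*pi_S
with normalization: pi_P + pi_Q + pi_R + pi_S = 1.

Using the first 3 balance equations plus normalization, the linear system A*pi = b is:
  [-15/16, 7/16, 3/8, 1/16] . pi = 0
  [1/8, -3/4, 1/4, 3/16] . pi = 0
  [1/4, 1/4, -7/8, 5/8] . pi = 0
  [1, 1, 1, 1] . pi = 1

Solving yields:
  pi_P = 253/1076
  pi_Q = 661/3228
  pi_R = 165/538
  pi_S = 409/1614

Verification (pi * P):
  253/1076*1/16 + 661/3228*7/16 + 165/538*3/8 + 409/1614*1/16 = 253/1076 = pi_P  (ok)
  253/1076*1/8 + 661/3228*1/4 + 165/538*1/4 + 409/1614*3/16 = 661/3228 = pi_Q  (ok)
  253/1076*1/4 + 661/3228*1/4 + 165/538*1/8 + 409/1614*5/8 = 165/538 = pi_R  (ok)
  253/1076*9/16 + 661/3228*1/16 + 165/538*1/4 + 409/1614*1/8 = 409/1614 = pi_S  (ok)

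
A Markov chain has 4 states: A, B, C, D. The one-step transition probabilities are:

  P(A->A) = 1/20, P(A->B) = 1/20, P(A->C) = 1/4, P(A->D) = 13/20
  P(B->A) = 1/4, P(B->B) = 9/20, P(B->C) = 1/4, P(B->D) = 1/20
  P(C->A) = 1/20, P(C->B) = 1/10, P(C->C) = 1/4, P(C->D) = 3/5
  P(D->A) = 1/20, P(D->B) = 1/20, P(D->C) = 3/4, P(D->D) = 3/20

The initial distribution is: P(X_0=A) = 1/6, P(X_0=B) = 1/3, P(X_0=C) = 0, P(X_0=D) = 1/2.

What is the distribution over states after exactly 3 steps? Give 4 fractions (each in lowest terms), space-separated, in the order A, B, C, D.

Propagating the distribution step by step (d_{t+1} = d_t * P):
d_0 = (A=1/6, B=1/3, C=0, D=1/2)
  d_1[A] = 1/6*1/20 + 1/3*1/4 + 0*1/20 + 1/2*1/20 = 7/60
  d_1[B] = 1/6*1/20 + 1/3*9/20 + 0*1/10 + 1/2*1/20 = 11/60
  d_1[C] = 1/6*1/4 + 1/3*1/4 + 0*1/4 + 1/2*3/4 = 1/2
  d_1[D] = 1/6*13/20 + 1/3*1/20 + 0*3/5 + 1/2*3/20 = 1/5
d_1 = (A=7/60, B=11/60, C=1/2, D=1/5)
  d_2[A] = 7/60*1/20 + 11/60*1/4 + 1/2*1/20 + 1/5*1/20 = 13/150
  d_2[B] = 7/60*1/20 + 11/60*9/20 + 1/2*1/10 + 1/5*1/20 = 89/600
  d_2[C] = 7/60*1/4 + 11/60*1/4 + 1/2*1/4 + 1/5*3/4 = 7/20
  d_2[D] = 7/60*13/20 + 11/60*1/20 + 1/2*3/5 + 1/5*3/20 = 83/200
d_2 = (A=13/150, B=89/600, C=7/20, D=83/200)
  d_3[A] = 13/150*1/20 + 89/600*1/4 + 7/20*1/20 + 83/200*1/20 = 239/3000
  d_3[B] = 13/150*1/20 + 89/600*9/20 + 7/20*1/10 + 83/200*1/20 = 761/6000
  d_3[C] = 13/150*1/4 + 89/600*1/4 + 7/20*1/4 + 83/200*3/4 = 183/400
  d_3[D] = 13/150*13/20 + 89/600*1/20 + 7/20*3/5 + 83/200*3/20 = 42/125
d_3 = (A=239/3000, B=761/6000, C=183/400, D=42/125)

Answer: 239/3000 761/6000 183/400 42/125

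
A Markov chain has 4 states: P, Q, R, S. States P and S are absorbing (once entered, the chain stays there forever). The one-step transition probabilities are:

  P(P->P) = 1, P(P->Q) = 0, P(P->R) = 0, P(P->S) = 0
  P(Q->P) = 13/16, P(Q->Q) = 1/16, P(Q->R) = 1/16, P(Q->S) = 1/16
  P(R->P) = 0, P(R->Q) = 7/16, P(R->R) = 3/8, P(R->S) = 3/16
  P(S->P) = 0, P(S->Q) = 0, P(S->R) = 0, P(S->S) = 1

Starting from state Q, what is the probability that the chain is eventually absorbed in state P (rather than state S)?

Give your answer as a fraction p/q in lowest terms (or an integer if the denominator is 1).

Let a_i = P(absorbed in P | start in state i).
Boundary conditions: a_P = 1, a_S = 0.
For each transient state i, a_i = sum_j P(i->j) * a_j:
  a_Q = 13/16*a_P + 1/16*a_Q + 1/16*a_R + 1/16*a_S
  a_R = 0*a_P + 7/16*a_Q + 3/8*a_R + 3/16*a_S

Substituting a_P = 1 and a_S = 0, rearrange to (I - Q) a = r where r[i] = P(i -> P):
  [15/16, -1/16] . (a_Q, a_R) = 13/16
  [-7/16, 5/8] . (a_Q, a_R) = 0

Solving yields:
  a_Q = 10/11
  a_R = 7/11

Starting state is Q, so the absorption probability is a_Q = 10/11.

Answer: 10/11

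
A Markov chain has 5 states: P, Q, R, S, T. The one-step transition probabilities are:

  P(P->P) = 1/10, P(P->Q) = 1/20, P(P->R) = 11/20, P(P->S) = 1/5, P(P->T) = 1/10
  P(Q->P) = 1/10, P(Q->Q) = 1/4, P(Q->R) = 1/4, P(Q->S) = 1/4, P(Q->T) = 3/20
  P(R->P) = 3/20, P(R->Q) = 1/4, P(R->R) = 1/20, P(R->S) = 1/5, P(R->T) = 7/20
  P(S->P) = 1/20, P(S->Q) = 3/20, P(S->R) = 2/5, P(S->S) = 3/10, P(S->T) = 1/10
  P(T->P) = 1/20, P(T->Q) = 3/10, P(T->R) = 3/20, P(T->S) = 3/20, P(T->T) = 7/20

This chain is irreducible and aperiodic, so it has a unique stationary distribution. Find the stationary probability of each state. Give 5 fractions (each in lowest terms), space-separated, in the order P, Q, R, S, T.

The stationary distribution satisfies pi = pi * P, i.e.:
  pi_P = 1/10*pi_P + 1/10*pi_Q + 3/20*pi_R + 1/20*pi_S + 1/20*pi_T
  pi_Q = 1/20*pi_P + 1/4*pi_Q + 1/4*pi_R + 3/20*pi_S + 3/10*pi_T
  pi_R = 11/20*pi_P + 1/4*pi_Q + 1/20*pi_R + 2/5*pi_S + 3/20*pi_T
  pi_S = 1/5*pi_P + 1/4*pi_Q + 1/5*pi_R + 3/10*pi_S + 3/20*pi_T
  pi_T = 1/10*pi_P + 3/20*pi_Q + 7/20*pi_R + 1/10*pi_S + 7/20*pi_T
with normalization: pi_P + pi_Q + pi_R + pi_S + pi_T = 1.

Using the first 4 balance equations plus normalization, the linear system A*pi = b is:
  [-9/10, 1/10, 3/20, 1/20, 1/20] . pi = 0
  [1/20, -3/4, 1/4, 3/20, 3/10] . pi = 0
  [11/20, 1/4, -19/20, 2/5, 3/20] . pi = 0
  [1/5, 1/4, 1/5, -7/10, 3/20] . pi = 0
  [1, 1, 1, 1, 1] . pi = 1

Solving yields:
  pi_P = 13172/147199
  pi_Q = 32577/147199
  pi_R = 35246/147199
  pi_S = 32657/147199
  pi_T = 33547/147199

Verification (pi * P):
  13172/147199*1/10 + 32577/147199*1/10 + 35246/147199*3/20 + 32657/147199*1/20 + 33547/147199*1/20 = 13172/147199 = pi_P  (ok)
  13172/147199*1/20 + 32577/147199*1/4 + 35246/147199*1/4 + 32657/147199*3/20 + 33547/147199*3/10 = 32577/147199 = pi_Q  (ok)
  13172/147199*11/20 + 32577/147199*1/4 + 35246/147199*1/20 + 32657/147199*2/5 + 33547/147199*3/20 = 35246/147199 = pi_R  (ok)
  13172/147199*1/5 + 32577/147199*1/4 + 35246/147199*1/5 + 32657/147199*3/10 + 33547/147199*3/20 = 32657/147199 = pi_S  (ok)
  13172/147199*1/10 + 32577/147199*3/20 + 35246/147199*7/20 + 32657/147199*1/10 + 33547/147199*7/20 = 33547/147199 = pi_T  (ok)

Answer: 13172/147199 32577/147199 35246/147199 32657/147199 33547/147199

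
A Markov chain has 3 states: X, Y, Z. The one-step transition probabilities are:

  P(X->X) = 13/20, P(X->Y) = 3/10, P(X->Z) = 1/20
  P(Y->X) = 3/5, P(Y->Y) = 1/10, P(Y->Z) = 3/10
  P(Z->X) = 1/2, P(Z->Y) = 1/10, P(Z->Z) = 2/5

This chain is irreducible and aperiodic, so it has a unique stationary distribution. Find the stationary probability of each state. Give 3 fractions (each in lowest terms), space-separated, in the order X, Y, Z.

Answer: 51/83 37/166 27/166

Derivation:
The stationary distribution satisfies pi = pi * P, i.e.:
  pi_X = 13/20*pi_X + 3/5*pi_Y + 1/2*pi_Z
  pi_Y = 3/10*pi_X + 1/10*pi_Y + 1/10*pi_Z
  pi_Z = 1/20*pi_X + 3/10*pi_Y + 2/5*pi_Z
with normalization: pi_X + pi_Y + pi_Z = 1.

Using the first 2 balance equations plus normalization, the linear system A*pi = b is:
  [-7/20, 3/5, 1/2] . pi = 0
  [3/10, -9/10, 1/10] . pi = 0
  [1, 1, 1] . pi = 1

Solving yields:
  pi_X = 51/83
  pi_Y = 37/166
  pi_Z = 27/166

Verification (pi * P):
  51/83*13/20 + 37/166*3/5 + 27/166*1/2 = 51/83 = pi_X  (ok)
  51/83*3/10 + 37/166*1/10 + 27/166*1/10 = 37/166 = pi_Y  (ok)
  51/83*1/20 + 37/166*3/10 + 27/166*2/5 = 27/166 = pi_Z  (ok)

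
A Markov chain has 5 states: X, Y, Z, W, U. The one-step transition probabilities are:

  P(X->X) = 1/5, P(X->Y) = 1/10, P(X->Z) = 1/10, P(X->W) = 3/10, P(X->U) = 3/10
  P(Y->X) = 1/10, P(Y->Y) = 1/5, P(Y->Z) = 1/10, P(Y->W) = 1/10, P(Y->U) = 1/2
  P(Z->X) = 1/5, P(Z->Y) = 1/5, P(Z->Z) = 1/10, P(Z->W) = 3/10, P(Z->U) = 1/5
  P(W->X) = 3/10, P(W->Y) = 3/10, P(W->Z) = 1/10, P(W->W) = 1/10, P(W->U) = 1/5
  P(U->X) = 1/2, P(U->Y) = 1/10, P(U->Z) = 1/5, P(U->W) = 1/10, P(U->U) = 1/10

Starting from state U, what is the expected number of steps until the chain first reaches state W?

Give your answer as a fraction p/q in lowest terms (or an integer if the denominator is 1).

Let h_i = expected steps to first reach W from state i.
Boundary: h_W = 0.
First-step equations for the other states:
  h_X = 1 + 1/5*h_X + 1/10*h_Y + 1/10*h_Z + 3/10*h_W + 3/10*h_U
  h_Y = 1 + 1/10*h_X + 1/5*h_Y + 1/10*h_Z + 1/10*h_W + 1/2*h_U
  h_Z = 1 + 1/5*h_X + 1/5*h_Y + 1/10*h_Z + 3/10*h_W + 1/5*h_U
  h_U = 1 + 1/2*h_X + 1/10*h_Y + 1/5*h_Z + 1/10*h_W + 1/10*h_U

Substituting h_W = 0 and rearranging gives the linear system (I - Q) h = 1:
  [4/5, -1/10, -1/10, -3/10] . (h_X, h_Y, h_Z, h_U) = 1
  [-1/10, 4/5, -1/10, -1/2] . (h_X, h_Y, h_Z, h_U) = 1
  [-1/5, -1/5, 9/10, -1/5] . (h_X, h_Y, h_Z, h_U) = 1
  [-1/2, -1/10, -1/5, 9/10] . (h_X, h_Y, h_Z, h_U) = 1

Solving yields:
  h_X = 10870/2423
  h_Y = 13690/2423
  h_Z = 10970/2423
  h_U = 12690/2423

Starting state is U, so the expected hitting time is h_U = 12690/2423.

Answer: 12690/2423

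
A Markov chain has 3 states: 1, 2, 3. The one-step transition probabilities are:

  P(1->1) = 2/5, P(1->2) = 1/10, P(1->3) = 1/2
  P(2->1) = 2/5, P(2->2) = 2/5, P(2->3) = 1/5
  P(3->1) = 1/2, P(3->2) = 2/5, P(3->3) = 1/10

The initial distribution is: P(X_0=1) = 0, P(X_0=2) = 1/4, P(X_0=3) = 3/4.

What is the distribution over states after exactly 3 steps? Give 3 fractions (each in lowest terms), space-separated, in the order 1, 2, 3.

Propagating the distribution step by step (d_{t+1} = d_t * P):
d_0 = (1=0, 2=1/4, 3=3/4)
  d_1[1] = 0*2/5 + 1/4*2/5 + 3/4*1/2 = 19/40
  d_1[2] = 0*1/10 + 1/4*2/5 + 3/4*2/5 = 2/5
  d_1[3] = 0*1/2 + 1/4*1/5 + 3/4*1/10 = 1/8
d_1 = (1=19/40, 2=2/5, 3=1/8)
  d_2[1] = 19/40*2/5 + 2/5*2/5 + 1/8*1/2 = 33/80
  d_2[2] = 19/40*1/10 + 2/5*2/5 + 1/8*2/5 = 103/400
  d_2[3] = 19/40*1/2 + 2/5*1/5 + 1/8*1/10 = 33/100
d_2 = (1=33/80, 2=103/400, 3=33/100)
  d_3[1] = 33/80*2/5 + 103/400*2/5 + 33/100*1/2 = 433/1000
  d_3[2] = 33/80*1/10 + 103/400*2/5 + 33/100*2/5 = 221/800
  d_3[3] = 33/80*1/2 + 103/400*1/5 + 33/100*1/10 = 1163/4000
d_3 = (1=433/1000, 2=221/800, 3=1163/4000)

Answer: 433/1000 221/800 1163/4000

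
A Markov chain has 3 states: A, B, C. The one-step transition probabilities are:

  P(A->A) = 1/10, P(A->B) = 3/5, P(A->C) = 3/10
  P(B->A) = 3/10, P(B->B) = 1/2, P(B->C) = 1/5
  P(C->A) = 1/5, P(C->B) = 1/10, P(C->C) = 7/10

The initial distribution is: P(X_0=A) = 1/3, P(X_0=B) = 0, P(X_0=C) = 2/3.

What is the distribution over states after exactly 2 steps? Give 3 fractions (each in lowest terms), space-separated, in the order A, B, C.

Answer: 21/100 29/100 1/2

Derivation:
Propagating the distribution step by step (d_{t+1} = d_t * P):
d_0 = (A=1/3, B=0, C=2/3)
  d_1[A] = 1/3*1/10 + 0*3/10 + 2/3*1/5 = 1/6
  d_1[B] = 1/3*3/5 + 0*1/2 + 2/3*1/10 = 4/15
  d_1[C] = 1/3*3/10 + 0*1/5 + 2/3*7/10 = 17/30
d_1 = (A=1/6, B=4/15, C=17/30)
  d_2[A] = 1/6*1/10 + 4/15*3/10 + 17/30*1/5 = 21/100
  d_2[B] = 1/6*3/5 + 4/15*1/2 + 17/30*1/10 = 29/100
  d_2[C] = 1/6*3/10 + 4/15*1/5 + 17/30*7/10 = 1/2
d_2 = (A=21/100, B=29/100, C=1/2)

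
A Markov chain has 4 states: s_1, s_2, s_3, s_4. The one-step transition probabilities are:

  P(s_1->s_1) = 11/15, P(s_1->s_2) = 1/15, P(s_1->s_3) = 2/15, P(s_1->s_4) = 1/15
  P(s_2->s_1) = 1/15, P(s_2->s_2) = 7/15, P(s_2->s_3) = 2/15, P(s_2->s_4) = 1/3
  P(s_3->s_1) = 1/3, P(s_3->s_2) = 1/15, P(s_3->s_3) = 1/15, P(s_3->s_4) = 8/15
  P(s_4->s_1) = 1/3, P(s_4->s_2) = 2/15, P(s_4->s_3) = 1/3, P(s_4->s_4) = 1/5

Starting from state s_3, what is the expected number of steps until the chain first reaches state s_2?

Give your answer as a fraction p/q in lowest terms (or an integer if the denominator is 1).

Let h_i = expected steps to first reach s_2 from state i.
Boundary: h_s_2 = 0.
First-step equations for the other states:
  h_s_1 = 1 + 11/15*h_s_1 + 1/15*h_s_2 + 2/15*h_s_3 + 1/15*h_s_4
  h_s_3 = 1 + 1/3*h_s_1 + 1/15*h_s_2 + 1/15*h_s_3 + 8/15*h_s_4
  h_s_4 = 1 + 1/3*h_s_1 + 2/15*h_s_2 + 1/3*h_s_3 + 1/5*h_s_4

Substituting h_s_2 = 0 and rearranging gives the linear system (I - Q) h = 1:
  [4/15, -2/15, -1/15] . (h_s_1, h_s_3, h_s_4) = 1
  [-1/3, 14/15, -8/15] . (h_s_1, h_s_3, h_s_4) = 1
  [-1/3, -1/3, 4/5] . (h_s_1, h_s_3, h_s_4) = 1

Solving yields:
  h_s_1 = 2805/217
  h_s_3 = 2700/217
  h_s_4 = 2565/217

Starting state is s_3, so the expected hitting time is h_s_3 = 2700/217.

Answer: 2700/217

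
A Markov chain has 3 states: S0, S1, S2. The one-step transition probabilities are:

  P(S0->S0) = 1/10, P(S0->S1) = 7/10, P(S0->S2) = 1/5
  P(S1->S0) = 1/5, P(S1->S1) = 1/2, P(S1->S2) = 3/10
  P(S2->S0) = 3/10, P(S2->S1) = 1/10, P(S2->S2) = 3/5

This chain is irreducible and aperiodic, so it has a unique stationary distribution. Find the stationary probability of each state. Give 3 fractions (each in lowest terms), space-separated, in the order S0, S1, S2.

Answer: 17/78 5/13 31/78

Derivation:
The stationary distribution satisfies pi = pi * P, i.e.:
  pi_S0 = 1/10*pi_S0 + 1/5*pi_S1 + 3/10*pi_S2
  pi_S1 = 7/10*pi_S0 + 1/2*pi_S1 + 1/10*pi_S2
  pi_S2 = 1/5*pi_S0 + 3/10*pi_S1 + 3/5*pi_S2
with normalization: pi_S0 + pi_S1 + pi_S2 = 1.

Using the first 2 balance equations plus normalization, the linear system A*pi = b is:
  [-9/10, 1/5, 3/10] . pi = 0
  [7/10, -1/2, 1/10] . pi = 0
  [1, 1, 1] . pi = 1

Solving yields:
  pi_S0 = 17/78
  pi_S1 = 5/13
  pi_S2 = 31/78

Verification (pi * P):
  17/78*1/10 + 5/13*1/5 + 31/78*3/10 = 17/78 = pi_S0  (ok)
  17/78*7/10 + 5/13*1/2 + 31/78*1/10 = 5/13 = pi_S1  (ok)
  17/78*1/5 + 5/13*3/10 + 31/78*3/5 = 31/78 = pi_S2  (ok)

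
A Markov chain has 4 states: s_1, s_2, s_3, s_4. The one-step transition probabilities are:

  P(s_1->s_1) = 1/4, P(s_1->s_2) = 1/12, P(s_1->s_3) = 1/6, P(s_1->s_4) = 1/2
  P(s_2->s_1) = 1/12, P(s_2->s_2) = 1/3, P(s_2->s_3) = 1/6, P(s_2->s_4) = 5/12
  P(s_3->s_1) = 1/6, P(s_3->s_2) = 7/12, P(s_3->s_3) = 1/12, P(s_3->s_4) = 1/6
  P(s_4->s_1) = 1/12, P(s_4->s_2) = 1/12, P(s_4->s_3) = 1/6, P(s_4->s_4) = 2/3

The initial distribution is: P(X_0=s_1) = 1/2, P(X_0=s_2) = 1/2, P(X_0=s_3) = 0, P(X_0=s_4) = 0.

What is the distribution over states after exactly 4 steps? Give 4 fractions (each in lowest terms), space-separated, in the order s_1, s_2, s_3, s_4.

Propagating the distribution step by step (d_{t+1} = d_t * P):
d_0 = (s_1=1/2, s_2=1/2, s_3=0, s_4=0)
  d_1[s_1] = 1/2*1/4 + 1/2*1/12 + 0*1/6 + 0*1/12 = 1/6
  d_1[s_2] = 1/2*1/12 + 1/2*1/3 + 0*7/12 + 0*1/12 = 5/24
  d_1[s_3] = 1/2*1/6 + 1/2*1/6 + 0*1/12 + 0*1/6 = 1/6
  d_1[s_4] = 1/2*1/2 + 1/2*5/12 + 0*1/6 + 0*2/3 = 11/24
d_1 = (s_1=1/6, s_2=5/24, s_3=1/6, s_4=11/24)
  d_2[s_1] = 1/6*1/4 + 5/24*1/12 + 1/6*1/6 + 11/24*1/12 = 1/8
  d_2[s_2] = 1/6*1/12 + 5/24*1/3 + 1/6*7/12 + 11/24*1/12 = 7/32
  d_2[s_3] = 1/6*1/6 + 5/24*1/6 + 1/6*1/12 + 11/24*1/6 = 11/72
  d_2[s_4] = 1/6*1/2 + 5/24*5/12 + 1/6*1/6 + 11/24*2/3 = 145/288
d_2 = (s_1=1/8, s_2=7/32, s_3=11/72, s_4=145/288)
  d_3[s_1] = 1/8*1/4 + 7/32*1/12 + 11/72*1/6 + 145/288*1/12 = 101/864
  d_3[s_2] = 1/8*1/12 + 7/32*1/3 + 11/72*7/12 + 145/288*1/12 = 247/1152
  d_3[s_3] = 1/8*1/6 + 7/32*1/6 + 11/72*1/12 + 145/288*1/6 = 133/864
  d_3[s_4] = 1/8*1/2 + 7/32*5/12 + 11/72*1/6 + 145/288*2/3 = 593/1152
d_3 = (s_1=101/864, s_2=247/1152, s_3=133/864, s_4=593/1152)
  d_4[s_1] = 101/864*1/4 + 247/1152*1/12 + 133/864*1/6 + 593/1152*1/12 = 1199/10368
  d_4[s_2] = 101/864*1/12 + 247/1152*1/3 + 133/864*7/12 + 593/1152*1/12 = 2957/13824
  d_4[s_3] = 101/864*1/6 + 247/1152*1/6 + 133/864*1/12 + 593/1152*1/6 = 1595/10368
  d_4[s_4] = 101/864*1/2 + 247/1152*5/12 + 133/864*1/6 + 593/1152*2/3 = 21425/41472
d_4 = (s_1=1199/10368, s_2=2957/13824, s_3=1595/10368, s_4=21425/41472)

Answer: 1199/10368 2957/13824 1595/10368 21425/41472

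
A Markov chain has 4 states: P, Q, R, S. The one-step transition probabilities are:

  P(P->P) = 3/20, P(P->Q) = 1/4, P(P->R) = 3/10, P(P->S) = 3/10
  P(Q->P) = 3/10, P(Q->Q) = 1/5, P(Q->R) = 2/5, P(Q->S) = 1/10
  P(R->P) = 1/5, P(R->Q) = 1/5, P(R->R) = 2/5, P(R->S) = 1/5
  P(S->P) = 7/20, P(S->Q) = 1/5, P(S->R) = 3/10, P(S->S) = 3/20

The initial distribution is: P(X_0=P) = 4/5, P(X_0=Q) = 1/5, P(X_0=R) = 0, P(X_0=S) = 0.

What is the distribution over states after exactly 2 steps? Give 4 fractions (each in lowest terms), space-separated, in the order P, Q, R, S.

Propagating the distribution step by step (d_{t+1} = d_t * P):
d_0 = (P=4/5, Q=1/5, R=0, S=0)
  d_1[P] = 4/5*3/20 + 1/5*3/10 + 0*1/5 + 0*7/20 = 9/50
  d_1[Q] = 4/5*1/4 + 1/5*1/5 + 0*1/5 + 0*1/5 = 6/25
  d_1[R] = 4/5*3/10 + 1/5*2/5 + 0*2/5 + 0*3/10 = 8/25
  d_1[S] = 4/5*3/10 + 1/5*1/10 + 0*1/5 + 0*3/20 = 13/50
d_1 = (P=9/50, Q=6/25, R=8/25, S=13/50)
  d_2[P] = 9/50*3/20 + 6/25*3/10 + 8/25*1/5 + 13/50*7/20 = 127/500
  d_2[Q] = 9/50*1/4 + 6/25*1/5 + 8/25*1/5 + 13/50*1/5 = 209/1000
  d_2[R] = 9/50*3/10 + 6/25*2/5 + 8/25*2/5 + 13/50*3/10 = 89/250
  d_2[S] = 9/50*3/10 + 6/25*1/10 + 8/25*1/5 + 13/50*3/20 = 181/1000
d_2 = (P=127/500, Q=209/1000, R=89/250, S=181/1000)

Answer: 127/500 209/1000 89/250 181/1000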